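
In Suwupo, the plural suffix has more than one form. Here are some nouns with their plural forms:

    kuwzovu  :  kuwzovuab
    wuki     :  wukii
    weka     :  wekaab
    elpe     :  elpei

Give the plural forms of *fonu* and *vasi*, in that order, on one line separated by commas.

fonuab, vasii

The pattern is front/back vowel harmony: -i when the last vowel of the stem is a front vowel (*wuki*, *elpe*); -ab when the last vowel of the stem is a back vowel (*kuwzovu*, *weka*).
The last vowel of *fonu* is /u/, which is a back vowel, so the suffix is -ab, giving *fonuab*.
*vasi*: last vowel = /i/, a front vowel → -i → *vasii*.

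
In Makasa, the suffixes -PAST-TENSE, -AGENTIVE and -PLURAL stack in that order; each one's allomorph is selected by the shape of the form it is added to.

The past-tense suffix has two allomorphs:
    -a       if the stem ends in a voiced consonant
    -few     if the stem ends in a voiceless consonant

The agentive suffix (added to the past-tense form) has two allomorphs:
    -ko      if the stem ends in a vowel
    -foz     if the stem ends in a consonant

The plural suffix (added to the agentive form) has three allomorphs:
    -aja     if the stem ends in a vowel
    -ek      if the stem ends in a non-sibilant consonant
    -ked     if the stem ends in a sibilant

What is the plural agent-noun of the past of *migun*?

migunakoaja

*migun* — final consonant /n/ (voiced) → -a → *miguna*.
The final sound of the past-tense form *miguna* is /a/, which is a vowel, so the agentive suffix is -ko, giving *migunako*.
The agentive form *migunako* — final sound /o/ (a vowel) → -aja → *migunakoaja*.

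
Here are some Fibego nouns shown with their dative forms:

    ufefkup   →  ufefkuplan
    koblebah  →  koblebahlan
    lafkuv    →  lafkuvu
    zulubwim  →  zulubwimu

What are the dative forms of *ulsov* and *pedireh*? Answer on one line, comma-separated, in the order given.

Looking at the final consonant of each stem: -lan when the stem ends in a voiceless consonant (*ufefkup*, *koblebah*); -u when the stem ends in a voiced consonant (*lafkuv*, *zulubwim*).
The final consonant of *ulsov* is /v/, which is voiced, so the suffix is -u, giving *ulsovu*.
The final consonant of *pedireh* is /h/, which is voiceless, so the suffix is -lan, giving *pedirehlan*.

ulsovu, pedirehlan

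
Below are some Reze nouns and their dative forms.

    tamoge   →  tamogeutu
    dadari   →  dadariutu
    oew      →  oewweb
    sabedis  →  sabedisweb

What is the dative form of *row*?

rowweb

The suffix is conditioned by the final sound: -web when the stem ends in a consonant (*oew*, *sabedis*); -utu when the stem ends in a vowel (*tamoge*, *dadari*).
*row* — final sound /w/ (a consonant) → -web → *rowweb*.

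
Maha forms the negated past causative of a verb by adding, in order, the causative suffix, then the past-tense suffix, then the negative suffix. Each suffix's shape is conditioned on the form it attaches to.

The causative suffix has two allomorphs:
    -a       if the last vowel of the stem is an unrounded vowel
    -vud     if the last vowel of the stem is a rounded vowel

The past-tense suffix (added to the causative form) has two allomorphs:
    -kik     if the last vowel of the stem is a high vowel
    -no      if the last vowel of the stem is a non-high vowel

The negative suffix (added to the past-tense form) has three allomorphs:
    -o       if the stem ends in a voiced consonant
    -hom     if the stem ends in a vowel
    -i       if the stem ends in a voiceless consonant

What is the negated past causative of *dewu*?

dewuvudkiki

The last vowel of *dewu* is /u/, which is a rounded vowel, so the causative suffix is -vud, giving *dewuvud*.
The causative form *dewuvud*: last vowel = /u/, a high vowel → -kik → *dewuvudkik*.
Since the final sound of the past-tense form *dewuvudkik* is /k/ (a voiceless consonant), it takes -i, giving *dewuvudkiki*.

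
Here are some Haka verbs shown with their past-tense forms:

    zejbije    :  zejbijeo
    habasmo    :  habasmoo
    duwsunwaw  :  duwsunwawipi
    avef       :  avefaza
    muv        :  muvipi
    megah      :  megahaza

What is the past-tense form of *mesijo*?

mesijoo

The alternation tracks the final sound of the stem — -aza when the stem ends in a voiceless consonant (*avef*, *megah*); -ipi when the stem ends in a voiced consonant (*duwsunwaw*, *muv*); -o when the stem ends in a vowel (*zejbije*, *habasmo*).
Since the final sound of *mesijo* is /o/ (a vowel), it takes -o, giving *mesijoo*.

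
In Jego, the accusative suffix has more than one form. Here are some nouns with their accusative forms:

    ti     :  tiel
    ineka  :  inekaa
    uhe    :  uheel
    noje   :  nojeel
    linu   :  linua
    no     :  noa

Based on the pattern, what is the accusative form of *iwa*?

iwaa

Looking at the last vowel of each stem: -el when the last vowel of the stem is a front vowel (*ti*, *uhe*, *noje*); -a when the last vowel of the stem is a back vowel (*ineka*, *linu*, *no*).
The last vowel of *iwa* is /a/, which is a back vowel, so the suffix is -a, giving *iwaa*.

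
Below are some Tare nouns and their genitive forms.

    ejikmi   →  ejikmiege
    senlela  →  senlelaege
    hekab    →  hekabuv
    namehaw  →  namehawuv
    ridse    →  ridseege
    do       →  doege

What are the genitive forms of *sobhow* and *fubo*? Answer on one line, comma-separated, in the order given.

sobhowuv, fuboege

The suffix is conditioned by the final sound: -uv when the stem ends in a consonant (*hekab*, *namehaw*); -ege when the stem ends in a vowel (*ejikmi*, *senlela*, *ridse*, *do*).
Since the final sound of *sobhow* is /w/ (a consonant), it takes -uv, giving *sobhowuv*.
*fubo*: final sound = /o/, a vowel → -ege → *fuboege*.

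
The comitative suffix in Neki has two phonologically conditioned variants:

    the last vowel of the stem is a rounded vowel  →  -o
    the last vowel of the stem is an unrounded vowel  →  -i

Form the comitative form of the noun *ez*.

Since the last vowel of *ez* is /e/ (an unrounded vowel), it takes -i, giving *ezi*.

ezi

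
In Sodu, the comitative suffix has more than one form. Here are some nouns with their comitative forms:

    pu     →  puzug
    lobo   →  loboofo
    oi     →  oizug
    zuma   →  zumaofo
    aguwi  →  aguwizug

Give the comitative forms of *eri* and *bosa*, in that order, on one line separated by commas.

The suffix is conditioned by the last vowel: -zug when the last vowel of the stem is a high vowel (*pu*, *oi*, *aguwi*); -ofo when the last vowel of the stem is a non-high vowel (*lobo*, *zuma*).
Since the last vowel of *eri* is /i/ (a high vowel), it takes -zug, giving *erizug*.
*bosa* — last vowel /a/ (a non-high vowel) → -ofo → *bosaofo*.

erizug, bosaofo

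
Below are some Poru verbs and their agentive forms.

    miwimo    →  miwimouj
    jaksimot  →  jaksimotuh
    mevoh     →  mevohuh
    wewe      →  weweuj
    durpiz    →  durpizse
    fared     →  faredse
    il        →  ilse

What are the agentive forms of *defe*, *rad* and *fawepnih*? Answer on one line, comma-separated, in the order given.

The alternation tracks the final sound of the stem — -uh when the stem ends in a voiceless consonant (*jaksimot*, *mevoh*); -se when the stem ends in a voiced consonant (*durpiz*, *fared*, *il*); -uj when the stem ends in a vowel (*miwimo*, *wewe*).
*defe* — final sound /e/ (a vowel) → -uj → *defeuj*.
Since the final sound of *rad* is /d/ (a voiced consonant), it takes -se, giving *radse*.
Since the final sound of *fawepnih* is /h/ (a voiceless consonant), it takes -uh, giving *fawepnihuh*.

defeuj, radse, fawepnihuh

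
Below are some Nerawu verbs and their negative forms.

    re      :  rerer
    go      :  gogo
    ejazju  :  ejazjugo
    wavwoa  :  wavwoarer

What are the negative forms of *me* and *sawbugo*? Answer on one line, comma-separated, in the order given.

The pattern is rounding harmony: -go when the last vowel of the stem is a rounded vowel (*go*, *ejazju*); -rer when the last vowel of the stem is an unrounded vowel (*re*, *wavwoa*).
*me*: last vowel = /e/, an unrounded vowel → -rer → *merer*.
The last vowel of *sawbugo* is /o/, which is a rounded vowel, so the suffix is -go, giving *sawbugogo*.

merer, sawbugogo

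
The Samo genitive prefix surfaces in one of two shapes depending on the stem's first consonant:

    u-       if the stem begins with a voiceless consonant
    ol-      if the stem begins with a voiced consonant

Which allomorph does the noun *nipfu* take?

ol-

*nipfu*: first consonant = /n/, voiced → ol-.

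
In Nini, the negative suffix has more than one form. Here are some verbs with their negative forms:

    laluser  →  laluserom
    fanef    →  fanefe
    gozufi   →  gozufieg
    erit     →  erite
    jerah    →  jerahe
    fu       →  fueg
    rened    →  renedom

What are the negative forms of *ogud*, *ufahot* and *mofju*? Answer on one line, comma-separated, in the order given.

ogudom, ufahote, mofjueg

The pattern is voicing of the final sound: -e when the stem ends in a voiceless consonant (*fanef*, *erit*, *jerah*); -om when the stem ends in a voiced consonant (*laluser*, *rened*); -eg when the stem ends in a vowel (*gozufi*, *fu*).
*ogud* — final sound /d/ (a voiced consonant) → -om → *ogudom*.
The final sound of *ufahot* is /t/, which is a voiceless consonant, so the suffix is -e, giving *ufahote*.
The final sound of *mofju* is /u/, which is a vowel, so the suffix is -eg, giving *mofjueg*.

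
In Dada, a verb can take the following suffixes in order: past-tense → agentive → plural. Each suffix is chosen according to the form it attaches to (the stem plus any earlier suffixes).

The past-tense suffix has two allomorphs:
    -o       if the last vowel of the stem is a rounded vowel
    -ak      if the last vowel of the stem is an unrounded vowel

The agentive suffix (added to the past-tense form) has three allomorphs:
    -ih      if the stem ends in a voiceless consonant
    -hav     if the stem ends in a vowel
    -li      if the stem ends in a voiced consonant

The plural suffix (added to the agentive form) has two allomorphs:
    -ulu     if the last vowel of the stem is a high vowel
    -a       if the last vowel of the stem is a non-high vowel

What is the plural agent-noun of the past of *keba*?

kebaakihulu

*keba*: last vowel = /a/, an unrounded vowel → -ak → *kebaak*.
The past-tense form *kebaak*: final sound = /k/, a voiceless consonant → -ih → *kebaakih*.
Since the last vowel of the agentive form *kebaakih* is /i/ (a high vowel), it takes -ulu, giving *kebaakihulu*.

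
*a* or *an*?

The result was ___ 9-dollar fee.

a

The indefinite article is chosen by the initial *sound* of the following word, not its spelling.
The number *9* is spoken "nine", beginning with /naɪn/ — a consonant sound.
So the article is *a*: The result was a 9-dollar fee.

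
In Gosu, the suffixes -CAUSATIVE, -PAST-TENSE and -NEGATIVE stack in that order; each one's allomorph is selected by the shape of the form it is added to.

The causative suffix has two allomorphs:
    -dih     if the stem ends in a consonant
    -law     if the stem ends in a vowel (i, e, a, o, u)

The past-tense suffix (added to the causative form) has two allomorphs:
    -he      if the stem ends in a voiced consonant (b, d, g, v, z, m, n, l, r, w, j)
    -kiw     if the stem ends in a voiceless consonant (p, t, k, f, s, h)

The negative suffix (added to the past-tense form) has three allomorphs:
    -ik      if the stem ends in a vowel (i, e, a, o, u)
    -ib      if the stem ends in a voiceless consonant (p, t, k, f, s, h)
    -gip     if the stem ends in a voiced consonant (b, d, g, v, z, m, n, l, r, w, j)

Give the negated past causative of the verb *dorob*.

dorobdihkiwgip

The final sound of *dorob* is /b/, which is a consonant, so the causative suffix is -dih, giving *dorobdih*.
Since the final consonant of the causative form *dorobdih* is /h/ (voiceless), it takes -kiw, giving *dorobdihkiw*.
The final sound of the past-tense form *dorobdihkiw* is /w/, which is a voiced consonant, so the negative suffix is -gip, giving *dorobdihkiwgip*.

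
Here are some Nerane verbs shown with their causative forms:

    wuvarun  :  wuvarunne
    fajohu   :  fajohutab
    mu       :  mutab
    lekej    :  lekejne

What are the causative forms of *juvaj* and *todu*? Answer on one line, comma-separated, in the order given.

juvajne, todutab

The suffix is conditioned by the final sound: -ne when the stem ends in a consonant (*wuvarun*, *lekej*); -tab when the stem ends in a vowel (*fajohu*, *mu*).
The final sound of *juvaj* is /j/, which is a consonant, so the suffix is -ne, giving *juvajne*.
Since the final sound of *todu* is /u/ (a vowel), it takes -tab, giving *todutab*.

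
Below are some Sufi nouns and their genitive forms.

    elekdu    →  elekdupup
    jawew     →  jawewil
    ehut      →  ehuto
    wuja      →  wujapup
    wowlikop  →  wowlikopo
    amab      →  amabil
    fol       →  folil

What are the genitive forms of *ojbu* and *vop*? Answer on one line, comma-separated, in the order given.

The alternation tracks the final sound of the stem — -o when the stem ends in a voiceless consonant (*ehut*, *wowlikop*); -il when the stem ends in a voiced consonant (*jawew*, *amab*, *fol*); -pup when the stem ends in a vowel (*elekdu*, *wuja*).
*ojbu* — final sound /u/ (a vowel) → -pup → *ojbupup*.
The final sound of *vop* is /p/, which is a voiceless consonant, so the suffix is -o, giving *vopo*.

ojbupup, vopo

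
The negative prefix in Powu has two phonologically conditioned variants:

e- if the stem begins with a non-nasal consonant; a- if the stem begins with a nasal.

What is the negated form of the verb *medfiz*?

The first consonant of *medfiz* is /m/, which is a nasal, so the prefix is a-, giving *amedfiz*.

amedfiz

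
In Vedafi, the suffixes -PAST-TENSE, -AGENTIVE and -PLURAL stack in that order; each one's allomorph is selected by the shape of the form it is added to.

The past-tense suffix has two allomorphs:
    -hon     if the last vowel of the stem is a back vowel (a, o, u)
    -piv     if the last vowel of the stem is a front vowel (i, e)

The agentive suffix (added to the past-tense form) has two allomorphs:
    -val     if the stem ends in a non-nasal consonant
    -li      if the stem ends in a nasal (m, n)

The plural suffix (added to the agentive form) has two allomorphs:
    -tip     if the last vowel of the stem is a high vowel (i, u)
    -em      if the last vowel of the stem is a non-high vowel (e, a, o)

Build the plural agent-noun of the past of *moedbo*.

Since the last vowel of *moedbo* is /o/ (a back vowel), it takes -hon, giving *moedbohon*.
Since the final consonant of the past-tense form *moedbohon* is /n/ (a nasal), it takes -li, giving *moedbohonli*.
The agentive form *moedbohonli* — last vowel /i/ (a high vowel) → -tip → *moedbohonlitip*.

moedbohonlitip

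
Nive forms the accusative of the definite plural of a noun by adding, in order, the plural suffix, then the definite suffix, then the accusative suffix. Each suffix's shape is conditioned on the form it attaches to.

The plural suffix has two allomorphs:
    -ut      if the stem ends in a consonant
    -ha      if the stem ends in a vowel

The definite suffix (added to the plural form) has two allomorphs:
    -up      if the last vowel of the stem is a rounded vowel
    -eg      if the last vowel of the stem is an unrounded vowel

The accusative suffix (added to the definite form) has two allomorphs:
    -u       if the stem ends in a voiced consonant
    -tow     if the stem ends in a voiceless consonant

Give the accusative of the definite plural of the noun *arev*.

*arev* — final sound /v/ (a consonant) → -ut → *arevut*.
The last vowel of the plural form *arevut* is /u/, which is a rounded vowel, so the definite suffix is -up, giving *arevutup*.
Since the final consonant of the definite form *arevutup* is /p/ (voiceless), it takes -tow, giving *arevutuptow*.

arevutuptow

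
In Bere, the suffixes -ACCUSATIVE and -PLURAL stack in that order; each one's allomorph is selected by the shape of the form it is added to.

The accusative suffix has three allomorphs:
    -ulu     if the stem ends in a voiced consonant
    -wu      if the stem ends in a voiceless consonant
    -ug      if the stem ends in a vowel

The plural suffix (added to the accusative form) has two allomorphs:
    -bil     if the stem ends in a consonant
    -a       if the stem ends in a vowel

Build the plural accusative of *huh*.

huhwua

*huh* — final sound /h/ (a voiceless consonant) → -wu → *huhwu*.
The final sound of the accusative form *huhwu* is /u/, which is a vowel, so the plural suffix is -a, giving *huhwua*.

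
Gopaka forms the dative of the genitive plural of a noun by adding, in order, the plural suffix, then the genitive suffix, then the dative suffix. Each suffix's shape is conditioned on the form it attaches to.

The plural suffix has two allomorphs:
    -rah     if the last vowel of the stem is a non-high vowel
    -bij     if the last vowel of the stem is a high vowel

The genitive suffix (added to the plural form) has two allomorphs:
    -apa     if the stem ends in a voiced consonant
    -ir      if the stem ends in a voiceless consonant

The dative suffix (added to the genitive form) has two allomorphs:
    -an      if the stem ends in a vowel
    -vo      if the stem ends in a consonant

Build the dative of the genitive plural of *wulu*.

Since the last vowel of *wulu* is /u/ (a high vowel), it takes -bij, giving *wulubij*.
The plural form *wulubij* — final consonant /j/ (voiced) → -apa → *wulubijapa*.
The genitive form *wulubijapa*: final sound = /a/, a vowel → -an → *wulubijapaan*.

wulubijapaan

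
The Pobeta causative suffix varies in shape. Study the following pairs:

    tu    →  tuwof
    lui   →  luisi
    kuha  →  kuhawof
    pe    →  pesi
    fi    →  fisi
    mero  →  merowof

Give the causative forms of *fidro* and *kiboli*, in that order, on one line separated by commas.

fidrowof, kibolisi

The pattern is front/back vowel harmony: -si when the last vowel of the stem is a front vowel (*lui*, *pe*, *fi*); -wof when the last vowel of the stem is a back vowel (*tu*, *kuha*, *mero*).
*fidro*: last vowel = /o/, a back vowel → -wof → *fidrowof*.
*kiboli*: last vowel = /i/, a front vowel → -si → *kibolisi*.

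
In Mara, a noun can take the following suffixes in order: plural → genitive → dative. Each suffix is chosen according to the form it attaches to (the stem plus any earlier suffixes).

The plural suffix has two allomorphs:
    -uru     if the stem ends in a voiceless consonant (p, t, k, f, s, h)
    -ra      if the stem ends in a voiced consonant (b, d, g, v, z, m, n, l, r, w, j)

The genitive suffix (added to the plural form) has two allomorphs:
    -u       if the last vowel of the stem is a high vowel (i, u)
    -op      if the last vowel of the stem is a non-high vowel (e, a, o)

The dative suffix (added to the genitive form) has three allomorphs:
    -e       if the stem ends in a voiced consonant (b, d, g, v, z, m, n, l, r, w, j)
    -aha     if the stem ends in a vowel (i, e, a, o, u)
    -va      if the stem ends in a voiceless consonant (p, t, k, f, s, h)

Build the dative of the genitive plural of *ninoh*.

The final consonant of *ninoh* is /h/, which is voiceless, so the plural suffix is -uru, giving *ninohuru*.
Since the last vowel of the plural form *ninohuru* is /u/ (a high vowel), it takes -u, giving *ninohuruu*.
The final sound of the genitive form *ninohuruu* is /u/, which is a vowel, so the dative suffix is -aha, giving *ninohuruuaha*.

ninohuruuaha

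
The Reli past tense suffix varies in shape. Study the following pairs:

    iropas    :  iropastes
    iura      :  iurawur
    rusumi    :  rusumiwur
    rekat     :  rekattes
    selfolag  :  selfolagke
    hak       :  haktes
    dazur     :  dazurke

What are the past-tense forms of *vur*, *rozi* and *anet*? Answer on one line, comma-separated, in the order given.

vurke, roziwur, anettes

The pattern is voicing of the final sound: -tes when the stem ends in a voiceless consonant (*iropas*, *rekat*, *hak*); -ke when the stem ends in a voiced consonant (*selfolag*, *dazur*); -wur when the stem ends in a vowel (*iura*, *rusumi*).
*vur* — final sound /r/ (a voiced consonant) → -ke → *vurke*.
*rozi*: final sound = /i/, a vowel → -wur → *roziwur*.
*anet* — final sound /t/ (a voiceless consonant) → -tes → *anettes*.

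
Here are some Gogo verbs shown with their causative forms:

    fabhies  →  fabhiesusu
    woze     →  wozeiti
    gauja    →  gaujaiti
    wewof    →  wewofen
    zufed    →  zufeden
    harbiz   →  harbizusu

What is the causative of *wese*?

weseiti

Looking at the final sound of each stem: -usu when the stem ends in a sibilant (*fabhies*, *harbiz*); -en when the stem ends in a non-sibilant consonant (*wewof*, *zufed*); -iti when the stem ends in a vowel (*woze*, *gauja*).
*wese*: final sound = /e/, a vowel → -iti → *weseiti*.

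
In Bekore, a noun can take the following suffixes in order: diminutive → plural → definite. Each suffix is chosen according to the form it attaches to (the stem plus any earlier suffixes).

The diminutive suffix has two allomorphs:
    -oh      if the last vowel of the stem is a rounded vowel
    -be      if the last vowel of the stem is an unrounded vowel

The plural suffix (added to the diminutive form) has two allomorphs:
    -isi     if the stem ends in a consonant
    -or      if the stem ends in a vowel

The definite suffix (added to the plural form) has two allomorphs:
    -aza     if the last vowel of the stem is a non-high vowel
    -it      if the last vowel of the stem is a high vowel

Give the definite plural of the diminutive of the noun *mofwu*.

mofwuohisiit

Since the last vowel of *mofwu* is /u/ (a rounded vowel), it takes -oh, giving *mofwuoh*.
The final sound of the diminutive form *mofwuoh* is /h/, which is a consonant, so the plural suffix is -isi, giving *mofwuohisi*.
The plural form *mofwuohisi* — last vowel /i/ (a high vowel) → -it → *mofwuohisiit*.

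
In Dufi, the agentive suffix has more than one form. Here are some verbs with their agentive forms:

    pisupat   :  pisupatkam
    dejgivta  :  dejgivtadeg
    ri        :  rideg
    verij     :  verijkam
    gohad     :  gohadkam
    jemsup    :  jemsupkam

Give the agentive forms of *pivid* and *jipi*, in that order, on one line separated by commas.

pividkam, jipideg

The alternation tracks the final sound of the stem — -kam when the stem ends in a consonant (*pisupat*, *verij*, *gohad*, *jemsup*); -deg when the stem ends in a vowel (*dejgivta*, *ri*).
*pivid*: final sound = /d/, a consonant → -kam → *pividkam*.
*jipi* — final sound /i/ (a vowel) → -deg → *jipideg*.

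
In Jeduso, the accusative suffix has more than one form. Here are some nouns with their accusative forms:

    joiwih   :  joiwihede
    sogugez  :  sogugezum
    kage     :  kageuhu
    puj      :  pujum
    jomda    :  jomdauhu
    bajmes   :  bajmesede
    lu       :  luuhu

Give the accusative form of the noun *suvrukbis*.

Looking at the final sound of each stem: -ede when the stem ends in a voiceless consonant (*joiwih*, *bajmes*); -um when the stem ends in a voiced consonant (*sogugez*, *puj*); -uhu when the stem ends in a vowel (*kage*, *jomda*, *lu*).
Since the final sound of *suvrukbis* is /s/ (a voiceless consonant), it takes -ede, giving *suvrukbisede*.

suvrukbisede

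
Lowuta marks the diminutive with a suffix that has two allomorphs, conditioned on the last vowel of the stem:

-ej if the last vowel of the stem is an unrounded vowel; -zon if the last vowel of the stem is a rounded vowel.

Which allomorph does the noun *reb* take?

*reb* — last vowel /e/ (an unrounded vowel) → -ej.

-ej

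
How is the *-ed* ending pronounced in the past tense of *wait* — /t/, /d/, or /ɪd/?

The stem *wait* ends in /t/ or /d/.
The -ed suffix is realized as /ɪd/ after /t, d/; as /t/ after other voiceless consonants; and as /d/ after other voiced sounds.
So -ed on *wait* is pronounced /ɪd/.

/ɪd/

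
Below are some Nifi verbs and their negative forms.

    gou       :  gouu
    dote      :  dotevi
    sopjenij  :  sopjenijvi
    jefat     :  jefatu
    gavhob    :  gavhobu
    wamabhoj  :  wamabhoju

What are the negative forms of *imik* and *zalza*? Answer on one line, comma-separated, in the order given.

The suffix is conditioned by the last vowel: -vi when the last vowel of the stem is a front vowel (*dote*, *sopjenij*); -u when the last vowel of the stem is a back vowel (*gou*, *jefat*, *gavhob*, *wamabhoj*).
The last vowel of *imik* is /i/, which is a front vowel, so the suffix is -vi, giving *imikvi*.
The last vowel of *zalza* is /a/, which is a back vowel, so the suffix is -u, giving *zalzau*.

imikvi, zalzau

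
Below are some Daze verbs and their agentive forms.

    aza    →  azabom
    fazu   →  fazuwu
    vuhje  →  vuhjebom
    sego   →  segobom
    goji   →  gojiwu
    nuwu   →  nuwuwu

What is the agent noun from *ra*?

The pattern is height harmony: -wu when the last vowel of the stem is a high vowel (*fazu*, *goji*, *nuwu*); -bom when the last vowel of the stem is a non-high vowel (*aza*, *vuhje*, *sego*).
The last vowel of *ra* is /a/, which is a non-high vowel, so the suffix is -bom, giving *rabom*.

rabom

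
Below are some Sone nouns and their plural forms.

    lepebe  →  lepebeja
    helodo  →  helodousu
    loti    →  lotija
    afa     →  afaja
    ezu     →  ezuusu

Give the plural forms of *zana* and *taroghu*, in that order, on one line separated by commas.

The alternation tracks the last vowel of the stem — -usu when the last vowel of the stem is a rounded vowel (*helodo*, *ezu*); -ja when the last vowel of the stem is an unrounded vowel (*lepebe*, *loti*, *afa*).
*zana* — last vowel /a/ (an unrounded vowel) → -ja → *zanaja*.
The last vowel of *taroghu* is /u/, which is a rounded vowel, so the suffix is -usu, giving *taroghuusu*.

zanaja, taroghuusu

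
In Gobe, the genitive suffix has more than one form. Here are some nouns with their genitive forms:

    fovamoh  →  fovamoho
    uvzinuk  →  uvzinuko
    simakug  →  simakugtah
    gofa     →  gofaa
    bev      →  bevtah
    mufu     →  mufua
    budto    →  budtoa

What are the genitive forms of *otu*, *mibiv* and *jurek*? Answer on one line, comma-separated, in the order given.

otua, mibivtah, jureko

The alternation tracks the final sound of the stem — -o when the stem ends in a voiceless consonant (*fovamoh*, *uvzinuk*); -tah when the stem ends in a voiced consonant (*simakug*, *bev*); -a when the stem ends in a vowel (*gofa*, *mufu*, *budto*).
Since the final sound of *otu* is /u/ (a vowel), it takes -a, giving *otua*.
*mibiv* — final sound /v/ (a voiced consonant) → -tah → *mibivtah*.
The final sound of *jurek* is /k/, which is a voiceless consonant, so the suffix is -o, giving *jureko*.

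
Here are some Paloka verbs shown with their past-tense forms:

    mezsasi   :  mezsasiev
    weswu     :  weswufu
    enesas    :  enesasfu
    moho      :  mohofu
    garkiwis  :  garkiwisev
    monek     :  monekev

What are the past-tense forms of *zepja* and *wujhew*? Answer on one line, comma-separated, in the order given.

The suffix is conditioned by the last vowel: -ev when the last vowel of the stem is a front vowel (*mezsasi*, *garkiwis*, *monek*); -fu when the last vowel of the stem is a back vowel (*weswu*, *enesas*, *moho*).
*zepja* — last vowel /a/ (a back vowel) → -fu → *zepjafu*.
Since the last vowel of *wujhew* is /e/ (a front vowel), it takes -ev, giving *wujhewev*.

zepjafu, wujhewev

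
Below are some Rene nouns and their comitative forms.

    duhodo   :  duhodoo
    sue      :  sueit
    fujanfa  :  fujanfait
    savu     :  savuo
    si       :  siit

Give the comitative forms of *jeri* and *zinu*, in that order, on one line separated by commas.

jeriit, zinuo

The suffix is conditioned by the last vowel: -o when the last vowel of the stem is a rounded vowel (*duhodo*, *savu*); -it when the last vowel of the stem is an unrounded vowel (*sue*, *fujanfa*, *si*).
*jeri* — last vowel /i/ (an unrounded vowel) → -it → *jeriit*.
Since the last vowel of *zinu* is /u/ (a rounded vowel), it takes -o, giving *zinuo*.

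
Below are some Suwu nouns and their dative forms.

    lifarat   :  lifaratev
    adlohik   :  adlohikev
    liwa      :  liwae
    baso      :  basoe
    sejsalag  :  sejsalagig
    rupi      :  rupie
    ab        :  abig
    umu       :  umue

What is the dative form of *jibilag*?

Looking at the final sound of each stem: -ev when the stem ends in a voiceless consonant (*lifarat*, *adlohik*); -ig when the stem ends in a voiced consonant (*sejsalag*, *ab*); -e when the stem ends in a vowel (*liwa*, *baso*, *rupi*, *umu*).
The final sound of *jibilag* is /g/, which is a voiced consonant, so the suffix is -ig, giving *jibilagig*.

jibilagig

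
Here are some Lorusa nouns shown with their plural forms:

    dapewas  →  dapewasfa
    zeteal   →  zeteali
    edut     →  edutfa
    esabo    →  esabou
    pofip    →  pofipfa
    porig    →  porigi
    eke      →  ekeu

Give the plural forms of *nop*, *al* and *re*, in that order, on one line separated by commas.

The suffix is conditioned by the final sound: -fa when the stem ends in a voiceless consonant (*dapewas*, *edut*, *pofip*); -i when the stem ends in a voiced consonant (*zeteal*, *porig*); -u when the stem ends in a vowel (*esabo*, *eke*).
*nop* — final sound /p/ (a voiceless consonant) → -fa → *nopfa*.
*al* — final sound /l/ (a voiced consonant) → -i → *ali*.
Since the final sound of *re* is /e/ (a vowel), it takes -u, giving *reu*.

nopfa, ali, reu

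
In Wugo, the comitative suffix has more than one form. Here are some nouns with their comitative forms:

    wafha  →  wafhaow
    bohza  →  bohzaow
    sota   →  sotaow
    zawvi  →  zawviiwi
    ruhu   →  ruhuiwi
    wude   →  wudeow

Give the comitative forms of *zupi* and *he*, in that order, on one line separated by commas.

zupiiwi, heow

The pattern is height harmony: -iwi when the last vowel of the stem is a high vowel (*zawvi*, *ruhu*); -ow when the last vowel of the stem is a non-high vowel (*wafha*, *bohza*, *sota*, *wude*).
The last vowel of *zupi* is /i/, which is a high vowel, so the suffix is -iwi, giving *zupiiwi*.
*he* — last vowel /e/ (a non-high vowel) → -ow → *heow*.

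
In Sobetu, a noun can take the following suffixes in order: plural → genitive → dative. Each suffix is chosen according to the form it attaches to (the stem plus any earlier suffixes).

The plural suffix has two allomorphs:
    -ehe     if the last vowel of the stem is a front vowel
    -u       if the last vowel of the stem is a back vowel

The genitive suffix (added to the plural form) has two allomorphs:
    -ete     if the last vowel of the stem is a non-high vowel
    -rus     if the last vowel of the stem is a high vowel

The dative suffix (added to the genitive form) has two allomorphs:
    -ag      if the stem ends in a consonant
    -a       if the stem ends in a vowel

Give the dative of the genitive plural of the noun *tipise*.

The last vowel of *tipise* is /e/, which is a front vowel, so the plural suffix is -ehe, giving *tipiseehe*.
The plural form *tipiseehe*: last vowel = /e/, a non-high vowel → -ete → *tipiseeheete*.
The genitive form *tipiseeheete*: final sound = /e/, a vowel → -a → *tipiseeheetea*.

tipiseeheetea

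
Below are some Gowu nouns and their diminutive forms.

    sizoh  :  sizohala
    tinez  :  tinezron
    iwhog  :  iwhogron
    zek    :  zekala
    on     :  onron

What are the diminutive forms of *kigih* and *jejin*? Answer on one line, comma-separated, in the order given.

kigihala, jejinron

The alternation tracks the final consonant of the stem — -ala when the stem ends in a voiceless consonant (*sizoh*, *zek*); -ron when the stem ends in a voiced consonant (*tinez*, *iwhog*, *on*).
The final consonant of *kigih* is /h/, which is voiceless, so the suffix is -ala, giving *kigihala*.
*jejin* — final consonant /n/ (voiced) → -ron → *jejinron*.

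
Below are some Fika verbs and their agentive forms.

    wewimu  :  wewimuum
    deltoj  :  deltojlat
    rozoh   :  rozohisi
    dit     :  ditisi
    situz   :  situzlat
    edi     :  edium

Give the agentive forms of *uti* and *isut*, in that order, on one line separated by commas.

utium, isutisi

Looking at the final sound of each stem: -isi when the stem ends in a voiceless consonant (*rozoh*, *dit*); -lat when the stem ends in a voiced consonant (*deltoj*, *situz*); -um when the stem ends in a vowel (*wewimu*, *edi*).
The final sound of *uti* is /i/, which is a vowel, so the suffix is -um, giving *utium*.
*isut* — final sound /t/ (a voiceless consonant) → -isi → *isutisi*.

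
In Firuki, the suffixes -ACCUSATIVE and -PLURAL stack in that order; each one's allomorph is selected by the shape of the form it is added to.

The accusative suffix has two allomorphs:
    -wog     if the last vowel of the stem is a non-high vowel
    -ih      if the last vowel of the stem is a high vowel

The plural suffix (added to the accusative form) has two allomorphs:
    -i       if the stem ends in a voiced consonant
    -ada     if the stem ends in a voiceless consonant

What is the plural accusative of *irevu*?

*irevu*: last vowel = /u/, a high vowel → -ih → *irevuih*.
The accusative form *irevuih*: final consonant = /h/, voiceless → -ada → *irevuihada*.

irevuihada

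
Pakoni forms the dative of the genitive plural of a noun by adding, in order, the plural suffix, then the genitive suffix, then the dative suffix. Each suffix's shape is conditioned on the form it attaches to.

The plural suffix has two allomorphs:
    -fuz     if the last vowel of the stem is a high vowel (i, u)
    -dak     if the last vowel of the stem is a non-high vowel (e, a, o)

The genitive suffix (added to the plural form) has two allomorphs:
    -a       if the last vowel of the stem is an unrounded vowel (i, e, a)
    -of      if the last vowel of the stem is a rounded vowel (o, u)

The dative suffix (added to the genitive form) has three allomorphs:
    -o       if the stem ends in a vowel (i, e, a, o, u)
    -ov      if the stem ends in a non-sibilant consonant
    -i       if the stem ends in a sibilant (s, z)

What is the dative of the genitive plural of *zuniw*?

*zuniw* — last vowel /i/ (a high vowel) → -fuz → *zuniwfuz*.
Since the last vowel of the plural form *zuniwfuz* is /u/ (a rounded vowel), it takes -of, giving *zuniwfuzof*.
Since the final sound of the genitive form *zuniwfuzof* is /f/ (a non-sibilant consonant), it takes -ov, giving *zuniwfuzofov*.

zuniwfuzofov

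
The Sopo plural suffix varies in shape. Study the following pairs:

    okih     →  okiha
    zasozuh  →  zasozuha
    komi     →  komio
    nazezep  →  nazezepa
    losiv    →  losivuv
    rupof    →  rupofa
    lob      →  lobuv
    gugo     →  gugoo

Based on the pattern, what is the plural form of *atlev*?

atlevuv

The pattern is voicing of the final sound: -a when the stem ends in a voiceless consonant (*okih*, *zasozuh*, *nazezep*, *rupof*); -uv when the stem ends in a voiced consonant (*losiv*, *lob*); -o when the stem ends in a vowel (*komi*, *gugo*).
The final sound of *atlev* is /v/, which is a voiced consonant, so the suffix is -uv, giving *atlevuv*.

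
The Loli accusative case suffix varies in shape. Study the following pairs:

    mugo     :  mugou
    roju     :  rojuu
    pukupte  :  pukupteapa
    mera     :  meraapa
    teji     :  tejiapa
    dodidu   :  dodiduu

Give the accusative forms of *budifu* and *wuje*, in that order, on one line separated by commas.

The pattern is rounding harmony: -u when the last vowel of the stem is a rounded vowel (*mugo*, *roju*, *dodidu*); -apa when the last vowel of the stem is an unrounded vowel (*pukupte*, *mera*, *teji*).
Since the last vowel of *budifu* is /u/ (a rounded vowel), it takes -u, giving *budifuu*.
*wuje* — last vowel /e/ (an unrounded vowel) → -apa → *wujeapa*.

budifuu, wujeapa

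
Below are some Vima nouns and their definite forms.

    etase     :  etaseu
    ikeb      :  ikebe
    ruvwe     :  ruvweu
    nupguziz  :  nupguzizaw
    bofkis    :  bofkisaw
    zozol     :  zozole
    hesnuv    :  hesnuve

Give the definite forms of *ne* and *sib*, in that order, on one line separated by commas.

The alternation tracks the final sound of the stem — -aw when the stem ends in a sibilant (*nupguziz*, *bofkis*); -e when the stem ends in a non-sibilant consonant (*ikeb*, *zozol*, *hesnuv*); -u when the stem ends in a vowel (*etase*, *ruvwe*).
*ne*: final sound = /e/, a vowel → -u → *neu*.
*sib* — final sound /b/ (a non-sibilant consonant) → -e → *sibe*.

neu, sibe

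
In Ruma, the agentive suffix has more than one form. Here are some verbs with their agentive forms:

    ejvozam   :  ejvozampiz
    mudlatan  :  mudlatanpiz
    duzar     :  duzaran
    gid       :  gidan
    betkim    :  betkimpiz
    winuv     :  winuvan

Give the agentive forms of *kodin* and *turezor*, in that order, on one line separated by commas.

The suffix is conditioned by the final consonant: -piz when the stem ends in a nasal (*ejvozam*, *mudlatan*, *betkim*); -an when the stem ends in a non-nasal consonant (*duzar*, *gid*, *winuv*).
The final consonant of *kodin* is /n/, which is a nasal, so the suffix is -piz, giving *kodinpiz*.
Since the final consonant of *turezor* is /r/ (non-nasal), it takes -an, giving *turezoran*.

kodinpiz, turezoran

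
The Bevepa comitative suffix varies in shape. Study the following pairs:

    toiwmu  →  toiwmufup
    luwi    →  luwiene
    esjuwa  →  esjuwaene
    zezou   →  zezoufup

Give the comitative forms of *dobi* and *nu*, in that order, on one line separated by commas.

dobiene, nufup

Looking at the last vowel of each stem: -fup when the last vowel of the stem is a rounded vowel (*toiwmu*, *zezou*); -ene when the last vowel of the stem is an unrounded vowel (*luwi*, *esjuwa*).
The last vowel of *dobi* is /i/, which is an unrounded vowel, so the suffix is -ene, giving *dobiene*.
The last vowel of *nu* is /u/, which is a rounded vowel, so the suffix is -fup, giving *nufup*.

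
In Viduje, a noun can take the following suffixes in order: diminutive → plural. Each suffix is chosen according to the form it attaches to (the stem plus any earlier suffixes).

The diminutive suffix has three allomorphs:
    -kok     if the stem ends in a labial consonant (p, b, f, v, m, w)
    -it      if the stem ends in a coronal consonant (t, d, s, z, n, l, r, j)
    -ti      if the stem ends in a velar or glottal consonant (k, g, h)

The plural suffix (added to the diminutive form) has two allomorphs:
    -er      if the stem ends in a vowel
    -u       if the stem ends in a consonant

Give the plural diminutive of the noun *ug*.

ugtier

*ug* — final consonant /g/ (velar/glottal) → -ti → *ugti*.
The diminutive form *ugti* — final sound /i/ (a vowel) → -er → *ugtier*.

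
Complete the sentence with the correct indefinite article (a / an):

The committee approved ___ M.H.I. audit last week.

an

The indefinite article is chosen by the initial *sound* of the following word, not its spelling.
The initialism *M.H.I.* is read letter by letter; the first letter, M, is pronounced /ɛm/, which begins with a vowel sound.
So the article is *an*: The committee approved an M.H.I. audit last week.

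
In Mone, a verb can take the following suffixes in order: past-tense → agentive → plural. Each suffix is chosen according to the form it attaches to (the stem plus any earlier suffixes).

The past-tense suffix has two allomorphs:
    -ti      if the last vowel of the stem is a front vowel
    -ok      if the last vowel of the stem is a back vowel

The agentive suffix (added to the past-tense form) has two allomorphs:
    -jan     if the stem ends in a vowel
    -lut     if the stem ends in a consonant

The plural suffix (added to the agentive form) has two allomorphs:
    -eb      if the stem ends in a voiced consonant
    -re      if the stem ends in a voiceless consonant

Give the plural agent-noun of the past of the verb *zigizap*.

zigizapoklutre

*zigizap* — last vowel /a/ (a back vowel) → -ok → *zigizapok*.
The past-tense form *zigizapok*: final sound = /k/, a consonant → -lut → *zigizapoklut*.
The agentive form *zigizapoklut*: final consonant = /t/, voiceless → -re → *zigizapoklutre*.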